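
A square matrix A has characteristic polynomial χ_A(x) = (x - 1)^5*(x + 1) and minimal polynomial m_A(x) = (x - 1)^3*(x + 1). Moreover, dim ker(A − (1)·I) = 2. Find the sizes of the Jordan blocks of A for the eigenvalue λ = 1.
Block sizes for λ = 1: [3, 2]

Step 1 — from the characteristic polynomial, algebraic multiplicity of λ = 1 is 5. From dim ker(A − (1)·I) = 2, there are exactly 2 Jordan blocks for λ = 1.
Step 2 — from the minimal polynomial, the factor (x − 1)^3 tells us the largest block for λ = 1 has size 3.
Step 3 — with total size 5, 2 blocks, and largest block 3, the block sizes (in nonincreasing order) are [3, 2].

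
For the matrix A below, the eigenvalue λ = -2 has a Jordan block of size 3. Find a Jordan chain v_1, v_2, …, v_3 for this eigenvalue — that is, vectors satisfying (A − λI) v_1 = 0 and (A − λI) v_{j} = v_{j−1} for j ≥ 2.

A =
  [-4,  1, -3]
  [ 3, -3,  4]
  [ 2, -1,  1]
A Jordan chain for λ = -2 of length 3:
v_1 = (1, -1, -1)ᵀ
v_2 = (-2, 3, 2)ᵀ
v_3 = (1, 0, 0)ᵀ

Let N = A − (-2)·I. We want v_3 with N^3 v_3 = 0 but N^2 v_3 ≠ 0; then v_{j-1} := N · v_j for j = 3, …, 2.

Pick v_3 = (1, 0, 0)ᵀ.
Then v_2 = N · v_3 = (-2, 3, 2)ᵀ.
Then v_1 = N · v_2 = (1, -1, -1)ᵀ.

Sanity check: (A − (-2)·I) v_1 = (0, 0, 0)ᵀ = 0. ✓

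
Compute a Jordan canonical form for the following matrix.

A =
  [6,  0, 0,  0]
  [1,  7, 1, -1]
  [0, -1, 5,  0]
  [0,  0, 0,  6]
J_3(6) ⊕ J_1(6)

The characteristic polynomial is
  det(x·I − A) = x^4 - 24*x^3 + 216*x^2 - 864*x + 1296 = (x - 6)^4

Eigenvalues and multiplicities (the geometric multiplicity of λ is n − rank(A − λI), which equals the number of Jordan blocks for λ):
  λ = 6: algebraic multiplicity = 4, geometric multiplicity = 2

Determining the block sizes for each eigenvalue:
  λ = 6: with am = 4 and gm = 2, the partition is not yet determined (e.g. several partitions of 4 into 2 parts exist). Let N = A − (6)·I. Computing rank(N^1) = 2, rank(N^2) = 1, rank(N^3) = 0; the number of blocks of size ≥ j is rank(N^{j−1}) − rank(N^j), giving [2, 1, 1]. So we have 1 block(s) of size 3, 1 block(s) of size 1 → block sizes [3, 1]

Assembling the blocks gives a Jordan form
J =
  [6, 1, 0, 0]
  [0, 6, 1, 0]
  [0, 0, 6, 0]
  [0, 0, 0, 6]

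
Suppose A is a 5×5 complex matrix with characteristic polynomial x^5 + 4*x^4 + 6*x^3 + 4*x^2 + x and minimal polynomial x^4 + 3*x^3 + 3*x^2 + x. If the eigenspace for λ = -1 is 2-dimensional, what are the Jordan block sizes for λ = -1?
Block sizes for λ = -1: [3, 1]

Step 1 — from the characteristic polynomial, algebraic multiplicity of λ = -1 is 4. From dim ker(A − (-1)·I) = 2, there are exactly 2 Jordan blocks for λ = -1.
Step 2 — from the minimal polynomial, the factor (x + 1)^3 tells us the largest block for λ = -1 has size 3.
Step 3 — with total size 4, 2 blocks, and largest block 3, the block sizes (in nonincreasing order) are [3, 1].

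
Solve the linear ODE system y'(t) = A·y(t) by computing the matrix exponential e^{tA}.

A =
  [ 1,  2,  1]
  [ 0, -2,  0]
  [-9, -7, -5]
e^{tA} =
  [3*t*exp(-2*t) + exp(-2*t), -t^2*exp(-2*t)/2 + 2*t*exp(-2*t), t*exp(-2*t)]
  [0, exp(-2*t), 0]
  [-9*t*exp(-2*t), 3*t^2*exp(-2*t)/2 - 7*t*exp(-2*t), -3*t*exp(-2*t) + exp(-2*t)]

Strategy: write A = P · J · P⁻¹ where J is a Jordan canonical form, so e^{tA} = P · e^{tJ} · P⁻¹, and e^{tJ} can be computed block-by-block.

A has Jordan form
J =
  [-2,  1,  0]
  [ 0, -2,  1]
  [ 0,  0, -2]
(up to reordering of blocks).

Per-block formulas:
  For a 3×3 Jordan block J_3(-2): exp(t · J_3(-2)) = e^(-2t)·(I + t·N + (t^2/2)·N^2), where N is the 3×3 nilpotent shift.

After assembling e^{tJ} and conjugating by P, we get:

e^{tA} =
  [3*t*exp(-2*t) + exp(-2*t), -t^2*exp(-2*t)/2 + 2*t*exp(-2*t), t*exp(-2*t)]
  [0, exp(-2*t), 0]
  [-9*t*exp(-2*t), 3*t^2*exp(-2*t)/2 - 7*t*exp(-2*t), -3*t*exp(-2*t) + exp(-2*t)]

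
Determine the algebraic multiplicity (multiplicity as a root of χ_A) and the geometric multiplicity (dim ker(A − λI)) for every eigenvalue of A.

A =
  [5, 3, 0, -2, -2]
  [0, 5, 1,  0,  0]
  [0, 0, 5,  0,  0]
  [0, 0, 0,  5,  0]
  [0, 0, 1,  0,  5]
λ = 5: alg = 5, geom = 3

Step 1 — factor the characteristic polynomial to read off the algebraic multiplicities:
  χ_A(x) = (x - 5)^5

Step 2 — compute geometric multiplicities via the rank-nullity identity g(λ) = n − rank(A − λI):
  rank(A − (5)·I) = 2, so dim ker(A − (5)·I) = n − 2 = 3

Summary:
  λ = 5: algebraic multiplicity = 5, geometric multiplicity = 3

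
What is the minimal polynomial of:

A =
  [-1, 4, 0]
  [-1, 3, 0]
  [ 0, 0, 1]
x^2 - 2*x + 1

The characteristic polynomial is χ_A(x) = (x - 1)^3, so the eigenvalues are known. The minimal polynomial is
  m_A(x) = Π_λ (x − λ)^{k_λ}
where k_λ is the size of the *largest* Jordan block for λ (equivalently, the smallest k with (A − λI)^k v = 0 for every generalised eigenvector v of λ).

  λ = 1: largest Jordan block has size 2, contributing (x − 1)^2

So m_A(x) = (x - 1)^2 = x^2 - 2*x + 1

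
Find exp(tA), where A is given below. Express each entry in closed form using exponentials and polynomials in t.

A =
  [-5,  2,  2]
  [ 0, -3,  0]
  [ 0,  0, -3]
e^{tA} =
  [exp(-5*t), exp(-3*t) - exp(-5*t), exp(-3*t) - exp(-5*t)]
  [0, exp(-3*t), 0]
  [0, 0, exp(-3*t)]

Strategy: write A = P · J · P⁻¹ where J is a Jordan canonical form, so e^{tA} = P · e^{tJ} · P⁻¹, and e^{tJ} can be computed block-by-block.

A has Jordan form
J =
  [-5,  0,  0]
  [ 0, -3,  0]
  [ 0,  0, -3]
(up to reordering of blocks).

Per-block formulas:
  For a 1×1 block at λ = -5: exp(t · [-5]) = [e^(-5t)].
  For a 1×1 block at λ = -3: exp(t · [-3]) = [e^(-3t)].

After assembling e^{tJ} and conjugating by P, we get:

e^{tA} =
  [exp(-5*t), exp(-3*t) - exp(-5*t), exp(-3*t) - exp(-5*t)]
  [0, exp(-3*t), 0]
  [0, 0, exp(-3*t)]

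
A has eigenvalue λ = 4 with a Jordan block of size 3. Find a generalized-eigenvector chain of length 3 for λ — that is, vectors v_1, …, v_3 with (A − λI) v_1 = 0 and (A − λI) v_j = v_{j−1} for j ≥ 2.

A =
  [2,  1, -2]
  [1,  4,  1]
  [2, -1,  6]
A Jordan chain for λ = 4 of length 3:
v_1 = (1, 0, -1)ᵀ
v_2 = (-2, 1, 2)ᵀ
v_3 = (1, 0, 0)ᵀ

Let N = A − (4)·I. We want v_3 with N^3 v_3 = 0 but N^2 v_3 ≠ 0; then v_{j-1} := N · v_j for j = 3, …, 2.

Pick v_3 = (1, 0, 0)ᵀ.
Then v_2 = N · v_3 = (-2, 1, 2)ᵀ.
Then v_1 = N · v_2 = (1, 0, -1)ᵀ.

Sanity check: (A − (4)·I) v_1 = (0, 0, 0)ᵀ = 0. ✓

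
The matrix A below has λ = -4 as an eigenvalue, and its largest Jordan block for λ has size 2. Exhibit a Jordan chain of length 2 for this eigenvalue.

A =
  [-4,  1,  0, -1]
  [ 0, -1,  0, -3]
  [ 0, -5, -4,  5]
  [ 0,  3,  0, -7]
A Jordan chain for λ = -4 of length 2:
v_1 = (1, 3, -5, 3)ᵀ
v_2 = (0, 1, 0, 0)ᵀ

Let N = A − (-4)·I. We want v_2 with N^2 v_2 = 0 but N^1 v_2 ≠ 0; then v_{j-1} := N · v_j for j = 2, …, 2.

Pick v_2 = (0, 1, 0, 0)ᵀ.
Then v_1 = N · v_2 = (1, 3, -5, 3)ᵀ.

Sanity check: (A − (-4)·I) v_1 = (0, 0, 0, 0)ᵀ = 0. ✓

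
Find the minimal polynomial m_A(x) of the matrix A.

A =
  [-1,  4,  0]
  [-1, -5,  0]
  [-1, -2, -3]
x^2 + 6*x + 9

The characteristic polynomial is χ_A(x) = (x + 3)^3, so the eigenvalues are known. The minimal polynomial is
  m_A(x) = Π_λ (x − λ)^{k_λ}
where k_λ is the size of the *largest* Jordan block for λ (equivalently, the smallest k with (A − λI)^k v = 0 for every generalised eigenvector v of λ).

  λ = -3: largest Jordan block has size 2, contributing (x + 3)^2

So m_A(x) = (x + 3)^2 = x^2 + 6*x + 9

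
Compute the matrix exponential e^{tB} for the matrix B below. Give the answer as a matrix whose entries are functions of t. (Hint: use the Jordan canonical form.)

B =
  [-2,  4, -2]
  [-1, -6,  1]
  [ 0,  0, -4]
e^{tB} =
  [2*t*exp(-4*t) + exp(-4*t), 4*t*exp(-4*t), -2*t*exp(-4*t)]
  [-t*exp(-4*t), -2*t*exp(-4*t) + exp(-4*t), t*exp(-4*t)]
  [0, 0, exp(-4*t)]

Strategy: write B = P · J · P⁻¹ where J is a Jordan canonical form, so e^{tB} = P · e^{tJ} · P⁻¹, and e^{tJ} can be computed block-by-block.

B has Jordan form
J =
  [-4,  1,  0]
  [ 0, -4,  0]
  [ 0,  0, -4]
(up to reordering of blocks).

Per-block formulas:
  For a 1×1 block at λ = -4: exp(t · [-4]) = [e^(-4t)].
  For a 2×2 Jordan block J_2(-4): exp(t · J_2(-4)) = e^(-4t)·(I + t·N), where N is the 2×2 nilpotent shift.

After assembling e^{tJ} and conjugating by P, we get:

e^{tB} =
  [2*t*exp(-4*t) + exp(-4*t), 4*t*exp(-4*t), -2*t*exp(-4*t)]
  [-t*exp(-4*t), -2*t*exp(-4*t) + exp(-4*t), t*exp(-4*t)]
  [0, 0, exp(-4*t)]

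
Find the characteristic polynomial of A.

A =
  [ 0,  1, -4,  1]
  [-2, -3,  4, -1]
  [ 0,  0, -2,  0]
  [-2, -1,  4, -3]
x^4 + 8*x^3 + 24*x^2 + 32*x + 16

Expanding det(x·I − A) (e.g. by cofactor expansion or by noting that A is similar to its Jordan form J, which has the same characteristic polynomial as A) gives
  χ_A(x) = x^4 + 8*x^3 + 24*x^2 + 32*x + 16
which factors as (x + 2)^4. The eigenvalues (with algebraic multiplicities) are λ = -2 with multiplicity 4.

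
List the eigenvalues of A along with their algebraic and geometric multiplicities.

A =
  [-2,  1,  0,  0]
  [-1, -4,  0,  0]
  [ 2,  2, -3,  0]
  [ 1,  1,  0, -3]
λ = -3: alg = 4, geom = 3

Step 1 — factor the characteristic polynomial to read off the algebraic multiplicities:
  χ_A(x) = (x + 3)^4

Step 2 — compute geometric multiplicities via the rank-nullity identity g(λ) = n − rank(A − λI):
  rank(A − (-3)·I) = 1, so dim ker(A − (-3)·I) = n − 1 = 3

Summary:
  λ = -3: algebraic multiplicity = 4, geometric multiplicity = 3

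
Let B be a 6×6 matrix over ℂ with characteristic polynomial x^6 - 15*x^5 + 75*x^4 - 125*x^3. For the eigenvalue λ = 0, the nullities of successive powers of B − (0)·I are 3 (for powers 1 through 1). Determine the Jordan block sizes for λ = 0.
Block sizes for λ = 0: [1, 1, 1]

From the dimensions of kernels of powers, the number of Jordan blocks of size at least j is d_j − d_{j−1} where d_j = dim ker(N^j) (with d_0 = 0). Computing the differences gives [3].
The number of blocks of size exactly k is (#blocks of size ≥ k) − (#blocks of size ≥ k + 1), so the partition is: 3 block(s) of size 1.
In nonincreasing order the block sizes are [1, 1, 1].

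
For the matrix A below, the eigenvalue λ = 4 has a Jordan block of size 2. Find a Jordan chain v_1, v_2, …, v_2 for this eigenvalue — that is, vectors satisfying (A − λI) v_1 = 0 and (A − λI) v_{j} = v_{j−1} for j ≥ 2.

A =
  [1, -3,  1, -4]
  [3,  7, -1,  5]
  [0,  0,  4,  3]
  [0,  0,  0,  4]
A Jordan chain for λ = 4 of length 2:
v_1 = (-3, 3, 0, 0)ᵀ
v_2 = (1, 0, 0, 0)ᵀ

Let N = A − (4)·I. We want v_2 with N^2 v_2 = 0 but N^1 v_2 ≠ 0; then v_{j-1} := N · v_j for j = 2, …, 2.

Pick v_2 = (1, 0, 0, 0)ᵀ.
Then v_1 = N · v_2 = (-3, 3, 0, 0)ᵀ.

Sanity check: (A − (4)·I) v_1 = (0, 0, 0, 0)ᵀ = 0. ✓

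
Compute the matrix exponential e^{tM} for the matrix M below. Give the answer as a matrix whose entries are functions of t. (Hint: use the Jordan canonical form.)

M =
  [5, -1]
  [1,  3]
e^{tM} =
  [t*exp(4*t) + exp(4*t), -t*exp(4*t)]
  [t*exp(4*t), -t*exp(4*t) + exp(4*t)]

Strategy: write M = P · J · P⁻¹ where J is a Jordan canonical form, so e^{tM} = P · e^{tJ} · P⁻¹, and e^{tJ} can be computed block-by-block.

M has Jordan form
J =
  [4, 1]
  [0, 4]
(up to reordering of blocks).

Per-block formulas:
  For a 2×2 Jordan block J_2(4): exp(t · J_2(4)) = e^(4t)·(I + t·N), where N is the 2×2 nilpotent shift.

After assembling e^{tJ} and conjugating by P, we get:

e^{tM} =
  [t*exp(4*t) + exp(4*t), -t*exp(4*t)]
  [t*exp(4*t), -t*exp(4*t) + exp(4*t)]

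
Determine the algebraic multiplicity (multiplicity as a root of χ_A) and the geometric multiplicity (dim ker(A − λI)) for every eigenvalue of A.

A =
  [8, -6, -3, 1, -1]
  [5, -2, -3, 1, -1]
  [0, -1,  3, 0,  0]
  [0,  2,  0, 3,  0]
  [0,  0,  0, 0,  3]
λ = 3: alg = 5, geom = 3

Step 1 — factor the characteristic polynomial to read off the algebraic multiplicities:
  χ_A(x) = (x - 3)^5

Step 2 — compute geometric multiplicities via the rank-nullity identity g(λ) = n − rank(A − λI):
  rank(A − (3)·I) = 2, so dim ker(A − (3)·I) = n − 2 = 3

Summary:
  λ = 3: algebraic multiplicity = 5, geometric multiplicity = 3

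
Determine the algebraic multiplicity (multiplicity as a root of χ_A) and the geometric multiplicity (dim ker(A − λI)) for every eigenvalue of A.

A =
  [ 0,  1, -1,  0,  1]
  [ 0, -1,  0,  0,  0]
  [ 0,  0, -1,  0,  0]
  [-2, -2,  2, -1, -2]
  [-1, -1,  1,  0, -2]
λ = -1: alg = 5, geom = 4

Step 1 — factor the characteristic polynomial to read off the algebraic multiplicities:
  χ_A(x) = (x + 1)^5

Step 2 — compute geometric multiplicities via the rank-nullity identity g(λ) = n − rank(A − λI):
  rank(A − (-1)·I) = 1, so dim ker(A − (-1)·I) = n − 1 = 4

Summary:
  λ = -1: algebraic multiplicity = 5, geometric multiplicity = 4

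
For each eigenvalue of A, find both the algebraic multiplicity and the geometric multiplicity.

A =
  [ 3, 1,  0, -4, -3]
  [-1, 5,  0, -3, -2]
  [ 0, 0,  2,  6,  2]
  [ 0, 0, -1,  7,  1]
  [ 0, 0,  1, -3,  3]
λ = 4: alg = 5, geom = 2

Step 1 — factor the characteristic polynomial to read off the algebraic multiplicities:
  χ_A(x) = (x - 4)^5

Step 2 — compute geometric multiplicities via the rank-nullity identity g(λ) = n − rank(A − λI):
  rank(A − (4)·I) = 3, so dim ker(A − (4)·I) = n − 3 = 2

Summary:
  λ = 4: algebraic multiplicity = 5, geometric multiplicity = 2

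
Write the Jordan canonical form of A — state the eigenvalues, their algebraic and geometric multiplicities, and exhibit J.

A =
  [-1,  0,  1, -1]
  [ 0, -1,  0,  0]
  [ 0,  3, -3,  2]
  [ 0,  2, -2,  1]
J_3(-1) ⊕ J_1(-1)

The characteristic polynomial is
  det(x·I − A) = x^4 + 4*x^3 + 6*x^2 + 4*x + 1 = (x + 1)^4

Eigenvalues and multiplicities (the geometric multiplicity of λ is n − rank(A − λI), which equals the number of Jordan blocks for λ):
  λ = -1: algebraic multiplicity = 4, geometric multiplicity = 2

Determining the block sizes for each eigenvalue:
  λ = -1: with am = 4 and gm = 2, the partition is not yet determined (e.g. several partitions of 4 into 2 parts exist). Let N = A − (-1)·I. Computing rank(N^1) = 2, rank(N^2) = 1, rank(N^3) = 0; the number of blocks of size ≥ j is rank(N^{j−1}) − rank(N^j), giving [2, 1, 1]. So we have 1 block(s) of size 3, 1 block(s) of size 1 → block sizes [3, 1]

Assembling the blocks gives a Jordan form
J =
  [-1,  1,  0,  0]
  [ 0, -1,  1,  0]
  [ 0,  0, -1,  0]
  [ 0,  0,  0, -1]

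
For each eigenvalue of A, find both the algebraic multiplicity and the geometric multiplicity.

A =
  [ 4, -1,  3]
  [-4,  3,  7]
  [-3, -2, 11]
λ = 6: alg = 3, geom = 1

Step 1 — factor the characteristic polynomial to read off the algebraic multiplicities:
  χ_A(x) = (x - 6)^3

Step 2 — compute geometric multiplicities via the rank-nullity identity g(λ) = n − rank(A − λI):
  rank(A − (6)·I) = 2, so dim ker(A − (6)·I) = n − 2 = 1

Summary:
  λ = 6: algebraic multiplicity = 3, geometric multiplicity = 1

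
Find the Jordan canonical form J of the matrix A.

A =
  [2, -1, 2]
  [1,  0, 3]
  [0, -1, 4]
J_3(2)

The characteristic polynomial is
  det(x·I − A) = x^3 - 6*x^2 + 12*x - 8 = (x - 2)^3

Eigenvalues and multiplicities (the geometric multiplicity of λ is n − rank(A − λI), which equals the number of Jordan blocks for λ):
  λ = 2: algebraic multiplicity = 3, geometric multiplicity = 1

Determining the block sizes for each eigenvalue:
  λ = 2: one block (gm = 1), so the single block has size am = 3 → block sizes [3]

Assembling the blocks gives a Jordan form
J =
  [2, 1, 0]
  [0, 2, 1]
  [0, 0, 2]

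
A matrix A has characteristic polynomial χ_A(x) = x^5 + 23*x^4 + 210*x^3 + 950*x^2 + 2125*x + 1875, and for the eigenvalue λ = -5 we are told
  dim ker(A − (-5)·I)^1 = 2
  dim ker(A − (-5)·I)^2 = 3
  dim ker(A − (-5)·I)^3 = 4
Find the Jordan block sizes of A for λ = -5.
Block sizes for λ = -5: [3, 1]

From the dimensions of kernels of powers, the number of Jordan blocks of size at least j is d_j − d_{j−1} where d_j = dim ker(N^j) (with d_0 = 0). Computing the differences gives [2, 1, 1].
The number of blocks of size exactly k is (#blocks of size ≥ k) − (#blocks of size ≥ k + 1), so the partition is: 1 block(s) of size 1, 1 block(s) of size 3.
In nonincreasing order the block sizes are [3, 1].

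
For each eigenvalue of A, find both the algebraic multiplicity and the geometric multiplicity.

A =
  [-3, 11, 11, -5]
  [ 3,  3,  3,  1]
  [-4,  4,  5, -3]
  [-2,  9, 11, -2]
λ = -3: alg = 1, geom = 1; λ = 2: alg = 3, geom = 1

Step 1 — factor the characteristic polynomial to read off the algebraic multiplicities:
  χ_A(x) = (x - 2)^3*(x + 3)

Step 2 — compute geometric multiplicities via the rank-nullity identity g(λ) = n − rank(A − λI):
  rank(A − (-3)·I) = 3, so dim ker(A − (-3)·I) = n − 3 = 1
  rank(A − (2)·I) = 3, so dim ker(A − (2)·I) = n − 3 = 1

Summary:
  λ = -3: algebraic multiplicity = 1, geometric multiplicity = 1
  λ = 2: algebraic multiplicity = 3, geometric multiplicity = 1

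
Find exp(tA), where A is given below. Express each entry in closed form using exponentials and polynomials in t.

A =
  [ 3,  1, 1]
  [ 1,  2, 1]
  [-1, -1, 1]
e^{tA} =
  [t^2*exp(2*t)/2 + t*exp(2*t) + exp(2*t), t*exp(2*t), t^2*exp(2*t)/2 + t*exp(2*t)]
  [t*exp(2*t), exp(2*t), t*exp(2*t)]
  [-t^2*exp(2*t)/2 - t*exp(2*t), -t*exp(2*t), -t^2*exp(2*t)/2 - t*exp(2*t) + exp(2*t)]

Strategy: write A = P · J · P⁻¹ where J is a Jordan canonical form, so e^{tA} = P · e^{tJ} · P⁻¹, and e^{tJ} can be computed block-by-block.

A has Jordan form
J =
  [2, 1, 0]
  [0, 2, 1]
  [0, 0, 2]
(up to reordering of blocks).

Per-block formulas:
  For a 3×3 Jordan block J_3(2): exp(t · J_3(2)) = e^(2t)·(I + t·N + (t^2/2)·N^2), where N is the 3×3 nilpotent shift.

After assembling e^{tJ} and conjugating by P, we get:

e^{tA} =
  [t^2*exp(2*t)/2 + t*exp(2*t) + exp(2*t), t*exp(2*t), t^2*exp(2*t)/2 + t*exp(2*t)]
  [t*exp(2*t), exp(2*t), t*exp(2*t)]
  [-t^2*exp(2*t)/2 - t*exp(2*t), -t*exp(2*t), -t^2*exp(2*t)/2 - t*exp(2*t) + exp(2*t)]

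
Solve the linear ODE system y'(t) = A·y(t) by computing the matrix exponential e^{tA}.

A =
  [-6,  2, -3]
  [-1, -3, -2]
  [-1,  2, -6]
e^{tA} =
  [t^2*exp(-5*t) - t*exp(-5*t) + exp(-5*t), -2*t^2*exp(-5*t) + 2*t*exp(-5*t), t^2*exp(-5*t) - 3*t*exp(-5*t)]
  [t^2*exp(-5*t)/2 - t*exp(-5*t), -t^2*exp(-5*t) + 2*t*exp(-5*t) + exp(-5*t), t^2*exp(-5*t)/2 - 2*t*exp(-5*t)]
  [-t*exp(-5*t), 2*t*exp(-5*t), -t*exp(-5*t) + exp(-5*t)]

Strategy: write A = P · J · P⁻¹ where J is a Jordan canonical form, so e^{tA} = P · e^{tJ} · P⁻¹, and e^{tJ} can be computed block-by-block.

A has Jordan form
J =
  [-5,  1,  0]
  [ 0, -5,  1]
  [ 0,  0, -5]
(up to reordering of blocks).

Per-block formulas:
  For a 3×3 Jordan block J_3(-5): exp(t · J_3(-5)) = e^(-5t)·(I + t·N + (t^2/2)·N^2), where N is the 3×3 nilpotent shift.

After assembling e^{tJ} and conjugating by P, we get:

e^{tA} =
  [t^2*exp(-5*t) - t*exp(-5*t) + exp(-5*t), -2*t^2*exp(-5*t) + 2*t*exp(-5*t), t^2*exp(-5*t) - 3*t*exp(-5*t)]
  [t^2*exp(-5*t)/2 - t*exp(-5*t), -t^2*exp(-5*t) + 2*t*exp(-5*t) + exp(-5*t), t^2*exp(-5*t)/2 - 2*t*exp(-5*t)]
  [-t*exp(-5*t), 2*t*exp(-5*t), -t*exp(-5*t) + exp(-5*t)]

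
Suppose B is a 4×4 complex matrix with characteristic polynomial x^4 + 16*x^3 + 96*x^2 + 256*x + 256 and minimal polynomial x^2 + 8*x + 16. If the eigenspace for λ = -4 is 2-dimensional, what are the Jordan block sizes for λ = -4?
Block sizes for λ = -4: [2, 2]

Step 1 — from the characteristic polynomial, algebraic multiplicity of λ = -4 is 4. From dim ker(B − (-4)·I) = 2, there are exactly 2 Jordan blocks for λ = -4.
Step 2 — from the minimal polynomial, the factor (x + 4)^2 tells us the largest block for λ = -4 has size 2.
Step 3 — with total size 4, 2 blocks, and largest block 2, the block sizes (in nonincreasing order) are [2, 2].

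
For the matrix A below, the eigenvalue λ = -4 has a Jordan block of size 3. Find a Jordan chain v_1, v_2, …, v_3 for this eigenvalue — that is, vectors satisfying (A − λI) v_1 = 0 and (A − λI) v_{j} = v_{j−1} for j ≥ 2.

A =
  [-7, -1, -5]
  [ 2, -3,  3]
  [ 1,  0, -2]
A Jordan chain for λ = -4 of length 3:
v_1 = (2, -1, -1)ᵀ
v_2 = (-3, 2, 1)ᵀ
v_3 = (1, 0, 0)ᵀ

Let N = A − (-4)·I. We want v_3 with N^3 v_3 = 0 but N^2 v_3 ≠ 0; then v_{j-1} := N · v_j for j = 3, …, 2.

Pick v_3 = (1, 0, 0)ᵀ.
Then v_2 = N · v_3 = (-3, 2, 1)ᵀ.
Then v_1 = N · v_2 = (2, -1, -1)ᵀ.

Sanity check: (A − (-4)·I) v_1 = (0, 0, 0)ᵀ = 0. ✓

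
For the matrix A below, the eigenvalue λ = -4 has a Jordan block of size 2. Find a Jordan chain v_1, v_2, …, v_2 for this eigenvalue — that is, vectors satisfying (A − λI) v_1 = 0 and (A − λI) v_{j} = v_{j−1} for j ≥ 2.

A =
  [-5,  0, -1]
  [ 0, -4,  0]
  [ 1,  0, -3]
A Jordan chain for λ = -4 of length 2:
v_1 = (-1, 0, 1)ᵀ
v_2 = (1, 0, 0)ᵀ

Let N = A − (-4)·I. We want v_2 with N^2 v_2 = 0 but N^1 v_2 ≠ 0; then v_{j-1} := N · v_j for j = 2, …, 2.

Pick v_2 = (1, 0, 0)ᵀ.
Then v_1 = N · v_2 = (-1, 0, 1)ᵀ.

Sanity check: (A − (-4)·I) v_1 = (0, 0, 0)ᵀ = 0. ✓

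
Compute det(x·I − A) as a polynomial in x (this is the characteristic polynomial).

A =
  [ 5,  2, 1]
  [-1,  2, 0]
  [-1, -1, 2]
x^3 - 9*x^2 + 27*x - 27

Expanding det(x·I − A) (e.g. by cofactor expansion or by noting that A is similar to its Jordan form J, which has the same characteristic polynomial as A) gives
  χ_A(x) = x^3 - 9*x^2 + 27*x - 27
which factors as (x - 3)^3. The eigenvalues (with algebraic multiplicities) are λ = 3 with multiplicity 3.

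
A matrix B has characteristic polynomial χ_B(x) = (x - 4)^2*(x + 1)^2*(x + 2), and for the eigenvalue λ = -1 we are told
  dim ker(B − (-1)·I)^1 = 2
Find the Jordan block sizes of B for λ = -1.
Block sizes for λ = -1: [1, 1]

From the dimensions of kernels of powers, the number of Jordan blocks of size at least j is d_j − d_{j−1} where d_j = dim ker(N^j) (with d_0 = 0). Computing the differences gives [2].
The number of blocks of size exactly k is (#blocks of size ≥ k) − (#blocks of size ≥ k + 1), so the partition is: 2 block(s) of size 1.
In nonincreasing order the block sizes are [1, 1].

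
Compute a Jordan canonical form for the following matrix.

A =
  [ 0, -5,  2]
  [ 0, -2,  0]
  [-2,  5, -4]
J_2(-2) ⊕ J_1(-2)

The characteristic polynomial is
  det(x·I − A) = x^3 + 6*x^2 + 12*x + 8 = (x + 2)^3

Eigenvalues and multiplicities (the geometric multiplicity of λ is n − rank(A − λI), which equals the number of Jordan blocks for λ):
  λ = -2: algebraic multiplicity = 3, geometric multiplicity = 2

Determining the block sizes for each eigenvalue:
  λ = -2: 2 blocks summing to 3 forces exactly one block of size 2 and the rest size 1 → block sizes [2, 1]

Assembling the blocks gives a Jordan form
J =
  [-2,  1,  0]
  [ 0, -2,  0]
  [ 0,  0, -2]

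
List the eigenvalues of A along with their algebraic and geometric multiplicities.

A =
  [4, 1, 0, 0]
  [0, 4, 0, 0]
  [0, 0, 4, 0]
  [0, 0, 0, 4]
λ = 4: alg = 4, geom = 3

Step 1 — factor the characteristic polynomial to read off the algebraic multiplicities:
  χ_A(x) = (x - 4)^4

Step 2 — compute geometric multiplicities via the rank-nullity identity g(λ) = n − rank(A − λI):
  rank(A − (4)·I) = 1, so dim ker(A − (4)·I) = n − 1 = 3

Summary:
  λ = 4: algebraic multiplicity = 4, geometric multiplicity = 3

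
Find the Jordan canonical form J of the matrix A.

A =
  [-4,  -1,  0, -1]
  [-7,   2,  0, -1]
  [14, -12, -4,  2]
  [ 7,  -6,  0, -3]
J_2(-4) ⊕ J_1(-4) ⊕ J_1(3)

The characteristic polynomial is
  det(x·I − A) = x^4 + 9*x^3 + 12*x^2 - 80*x - 192 = (x - 3)*(x + 4)^3

Eigenvalues and multiplicities (the geometric multiplicity of λ is n − rank(A − λI), which equals the number of Jordan blocks for λ):
  λ = -4: algebraic multiplicity = 3, geometric multiplicity = 2
  λ = 3: algebraic multiplicity = 1, geometric multiplicity = 1

Determining the block sizes for each eigenvalue:
  λ = -4: 2 blocks summing to 3 forces exactly one block of size 2 and the rest size 1 → block sizes [2, 1]
  λ = 3: one block (gm = 1), so the single block has size am = 1 → block sizes [1]

Assembling the blocks gives a Jordan form
J =
  [-4,  1,  0, 0]
  [ 0, -4,  0, 0]
  [ 0,  0, -4, 0]
  [ 0,  0,  0, 3]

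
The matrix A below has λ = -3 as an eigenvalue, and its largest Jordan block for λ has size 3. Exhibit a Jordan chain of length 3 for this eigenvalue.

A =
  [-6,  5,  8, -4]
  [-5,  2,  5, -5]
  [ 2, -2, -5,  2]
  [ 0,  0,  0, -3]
A Jordan chain for λ = -3 of length 3:
v_1 = (-6, -10, 4, 0)ᵀ
v_2 = (5, 5, -2, 0)ᵀ
v_3 = (0, 1, 0, 0)ᵀ

Let N = A − (-3)·I. We want v_3 with N^3 v_3 = 0 but N^2 v_3 ≠ 0; then v_{j-1} := N · v_j for j = 3, …, 2.

Pick v_3 = (0, 1, 0, 0)ᵀ.
Then v_2 = N · v_3 = (5, 5, -2, 0)ᵀ.
Then v_1 = N · v_2 = (-6, -10, 4, 0)ᵀ.

Sanity check: (A − (-3)·I) v_1 = (0, 0, 0, 0)ᵀ = 0. ✓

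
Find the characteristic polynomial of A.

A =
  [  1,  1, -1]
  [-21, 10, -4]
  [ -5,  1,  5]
x^3 - 16*x^2 + 85*x - 150

Expanding det(x·I − A) (e.g. by cofactor expansion or by noting that A is similar to its Jordan form J, which has the same characteristic polynomial as A) gives
  χ_A(x) = x^3 - 16*x^2 + 85*x - 150
which factors as (x - 6)*(x - 5)^2. The eigenvalues (with algebraic multiplicities) are λ = 5 with multiplicity 2, λ = 6 with multiplicity 1.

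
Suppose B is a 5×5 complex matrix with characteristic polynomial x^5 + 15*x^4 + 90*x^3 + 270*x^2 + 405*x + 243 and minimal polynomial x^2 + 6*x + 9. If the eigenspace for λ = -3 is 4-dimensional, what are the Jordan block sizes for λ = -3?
Block sizes for λ = -3: [2, 1, 1, 1]

Step 1 — from the characteristic polynomial, algebraic multiplicity of λ = -3 is 5. From dim ker(B − (-3)·I) = 4, there are exactly 4 Jordan blocks for λ = -3.
Step 2 — from the minimal polynomial, the factor (x + 3)^2 tells us the largest block for λ = -3 has size 2.
Step 3 — with total size 5, 4 blocks, and largest block 2, the block sizes (in nonincreasing order) are [2, 1, 1, 1].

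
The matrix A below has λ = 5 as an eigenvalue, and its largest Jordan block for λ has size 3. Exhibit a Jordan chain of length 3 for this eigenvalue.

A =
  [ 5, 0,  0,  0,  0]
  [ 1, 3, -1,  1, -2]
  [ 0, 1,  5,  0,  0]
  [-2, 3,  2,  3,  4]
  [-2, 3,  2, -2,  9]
A Jordan chain for λ = 5 of length 3:
v_1 = (0, 0, 1, -1, -1)ᵀ
v_2 = (0, 1, 0, -2, -2)ᵀ
v_3 = (1, 0, 0, 0, 0)ᵀ

Let N = A − (5)·I. We want v_3 with N^3 v_3 = 0 but N^2 v_3 ≠ 0; then v_{j-1} := N · v_j for j = 3, …, 2.

Pick v_3 = (1, 0, 0, 0, 0)ᵀ.
Then v_2 = N · v_3 = (0, 1, 0, -2, -2)ᵀ.
Then v_1 = N · v_2 = (0, 0, 1, -1, -1)ᵀ.

Sanity check: (A − (5)·I) v_1 = (0, 0, 0, 0, 0)ᵀ = 0. ✓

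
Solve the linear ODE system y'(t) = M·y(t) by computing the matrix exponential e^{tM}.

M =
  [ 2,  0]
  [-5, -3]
e^{tM} =
  [exp(2*t), 0]
  [-exp(2*t) + exp(-3*t), exp(-3*t)]

Strategy: write M = P · J · P⁻¹ where J is a Jordan canonical form, so e^{tM} = P · e^{tJ} · P⁻¹, and e^{tJ} can be computed block-by-block.

M has Jordan form
J =
  [-3, 0]
  [ 0, 2]
(up to reordering of blocks).

Per-block formulas:
  For a 1×1 block at λ = -3: exp(t · [-3]) = [e^(-3t)].
  For a 1×1 block at λ = 2: exp(t · [2]) = [e^(2t)].

After assembling e^{tJ} and conjugating by P, we get:

e^{tM} =
  [exp(2*t), 0]
  [-exp(2*t) + exp(-3*t), exp(-3*t)]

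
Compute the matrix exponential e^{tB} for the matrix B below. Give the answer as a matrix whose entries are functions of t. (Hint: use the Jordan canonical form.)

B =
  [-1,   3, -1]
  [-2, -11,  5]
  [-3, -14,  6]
e^{tB} =
  [-t^2*exp(-2*t) + t*exp(-2*t) + exp(-2*t), -5*t^2*exp(-2*t) + 3*t*exp(-2*t), 3*t^2*exp(-2*t) - t*exp(-2*t)]
  [t^2*exp(-2*t)/2 - 2*t*exp(-2*t), 5*t^2*exp(-2*t)/2 - 9*t*exp(-2*t) + exp(-2*t), -3*t^2*exp(-2*t)/2 + 5*t*exp(-2*t)]
  [t^2*exp(-2*t)/2 - 3*t*exp(-2*t), 5*t^2*exp(-2*t)/2 - 14*t*exp(-2*t), -3*t^2*exp(-2*t)/2 + 8*t*exp(-2*t) + exp(-2*t)]

Strategy: write B = P · J · P⁻¹ where J is a Jordan canonical form, so e^{tB} = P · e^{tJ} · P⁻¹, and e^{tJ} can be computed block-by-block.

B has Jordan form
J =
  [-2,  1,  0]
  [ 0, -2,  1]
  [ 0,  0, -2]
(up to reordering of blocks).

Per-block formulas:
  For a 3×3 Jordan block J_3(-2): exp(t · J_3(-2)) = e^(-2t)·(I + t·N + (t^2/2)·N^2), where N is the 3×3 nilpotent shift.

After assembling e^{tJ} and conjugating by P, we get:

e^{tB} =
  [-t^2*exp(-2*t) + t*exp(-2*t) + exp(-2*t), -5*t^2*exp(-2*t) + 3*t*exp(-2*t), 3*t^2*exp(-2*t) - t*exp(-2*t)]
  [t^2*exp(-2*t)/2 - 2*t*exp(-2*t), 5*t^2*exp(-2*t)/2 - 9*t*exp(-2*t) + exp(-2*t), -3*t^2*exp(-2*t)/2 + 5*t*exp(-2*t)]
  [t^2*exp(-2*t)/2 - 3*t*exp(-2*t), 5*t^2*exp(-2*t)/2 - 14*t*exp(-2*t), -3*t^2*exp(-2*t)/2 + 8*t*exp(-2*t) + exp(-2*t)]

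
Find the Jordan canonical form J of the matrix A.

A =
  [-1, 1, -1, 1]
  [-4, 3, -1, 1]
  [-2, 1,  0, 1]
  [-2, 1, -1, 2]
J_3(1) ⊕ J_1(1)

The characteristic polynomial is
  det(x·I − A) = x^4 - 4*x^3 + 6*x^2 - 4*x + 1 = (x - 1)^4

Eigenvalues and multiplicities (the geometric multiplicity of λ is n − rank(A − λI), which equals the number of Jordan blocks for λ):
  λ = 1: algebraic multiplicity = 4, geometric multiplicity = 2

Determining the block sizes for each eigenvalue:
  λ = 1: with am = 4 and gm = 2, the partition is not yet determined (e.g. several partitions of 4 into 2 parts exist). Let N = A − (1)·I. Computing rank(N^1) = 2, rank(N^2) = 1, rank(N^3) = 0; the number of blocks of size ≥ j is rank(N^{j−1}) − rank(N^j), giving [2, 1, 1]. So we have 1 block(s) of size 3, 1 block(s) of size 1 → block sizes [3, 1]

Assembling the blocks gives a Jordan form
J =
  [1, 1, 0, 0]
  [0, 1, 1, 0]
  [0, 0, 1, 0]
  [0, 0, 0, 1]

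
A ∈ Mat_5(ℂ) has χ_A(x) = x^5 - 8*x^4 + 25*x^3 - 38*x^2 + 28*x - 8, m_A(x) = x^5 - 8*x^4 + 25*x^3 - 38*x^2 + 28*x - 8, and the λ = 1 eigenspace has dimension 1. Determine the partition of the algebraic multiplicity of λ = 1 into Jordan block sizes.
Block sizes for λ = 1: [2]

Step 1 — from the characteristic polynomial, algebraic multiplicity of λ = 1 is 2. From dim ker(A − (1)·I) = 1, there are exactly 1 Jordan blocks for λ = 1.
Step 2 — from the minimal polynomial, the factor (x − 1)^2 tells us the largest block for λ = 1 has size 2.
Step 3 — with total size 2, 1 blocks, and largest block 2, the block sizes (in nonincreasing order) are [2].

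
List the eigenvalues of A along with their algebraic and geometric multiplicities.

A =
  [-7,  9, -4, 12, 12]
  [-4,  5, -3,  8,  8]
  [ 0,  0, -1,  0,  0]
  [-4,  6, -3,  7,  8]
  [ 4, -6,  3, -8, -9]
λ = -1: alg = 5, geom = 3

Step 1 — factor the characteristic polynomial to read off the algebraic multiplicities:
  χ_A(x) = (x + 1)^5

Step 2 — compute geometric multiplicities via the rank-nullity identity g(λ) = n − rank(A − λI):
  rank(A − (-1)·I) = 2, so dim ker(A − (-1)·I) = n − 2 = 3

Summary:
  λ = -1: algebraic multiplicity = 5, geometric multiplicity = 3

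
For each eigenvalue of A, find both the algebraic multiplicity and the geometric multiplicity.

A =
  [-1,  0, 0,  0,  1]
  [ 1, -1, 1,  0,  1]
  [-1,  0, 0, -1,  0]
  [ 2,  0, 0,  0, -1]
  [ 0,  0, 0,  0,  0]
λ = -1: alg = 2, geom = 2; λ = 0: alg = 3, geom = 1

Step 1 — factor the characteristic polynomial to read off the algebraic multiplicities:
  χ_A(x) = x^3*(x + 1)^2

Step 2 — compute geometric multiplicities via the rank-nullity identity g(λ) = n − rank(A − λI):
  rank(A − (-1)·I) = 3, so dim ker(A − (-1)·I) = n − 3 = 2
  rank(A − (0)·I) = 4, so dim ker(A − (0)·I) = n − 4 = 1

Summary:
  λ = -1: algebraic multiplicity = 2, geometric multiplicity = 2
  λ = 0: algebraic multiplicity = 3, geometric multiplicity = 1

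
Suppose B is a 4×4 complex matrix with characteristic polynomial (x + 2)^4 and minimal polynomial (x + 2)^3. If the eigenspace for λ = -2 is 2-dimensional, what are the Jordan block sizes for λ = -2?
Block sizes for λ = -2: [3, 1]

Step 1 — from the characteristic polynomial, algebraic multiplicity of λ = -2 is 4. From dim ker(B − (-2)·I) = 2, there are exactly 2 Jordan blocks for λ = -2.
Step 2 — from the minimal polynomial, the factor (x + 2)^3 tells us the largest block for λ = -2 has size 3.
Step 3 — with total size 4, 2 blocks, and largest block 3, the block sizes (in nonincreasing order) are [3, 1].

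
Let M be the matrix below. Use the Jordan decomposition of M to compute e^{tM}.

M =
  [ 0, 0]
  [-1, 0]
e^{tM} =
  [1, 0]
  [-t, 1]

Strategy: write M = P · J · P⁻¹ where J is a Jordan canonical form, so e^{tM} = P · e^{tJ} · P⁻¹, and e^{tJ} can be computed block-by-block.

M has Jordan form
J =
  [0, 1]
  [0, 0]
(up to reordering of blocks).

Per-block formulas:
  For a 2×2 Jordan block J_2(0): exp(t · J_2(0)) = e^(0t)·(I + t·N), where N is the 2×2 nilpotent shift.

After assembling e^{tJ} and conjugating by P, we get:

e^{tM} =
  [1, 0]
  [-t, 1]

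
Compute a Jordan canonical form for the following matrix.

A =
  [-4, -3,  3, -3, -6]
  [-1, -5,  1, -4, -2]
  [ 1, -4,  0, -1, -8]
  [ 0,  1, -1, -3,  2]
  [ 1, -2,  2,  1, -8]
J_2(-4) ⊕ J_2(-4) ⊕ J_1(-4)

The characteristic polynomial is
  det(x·I − A) = x^5 + 20*x^4 + 160*x^3 + 640*x^2 + 1280*x + 1024 = (x + 4)^5

Eigenvalues and multiplicities (the geometric multiplicity of λ is n − rank(A − λI), which equals the number of Jordan blocks for λ):
  λ = -4: algebraic multiplicity = 5, geometric multiplicity = 3

Determining the block sizes for each eigenvalue:
  λ = -4: with am = 5 and gm = 3, the partition is not yet determined (e.g. several partitions of 5 into 3 parts exist). Let N = A − (-4)·I. Computing rank(N^1) = 2, rank(N^2) = 0; the number of blocks of size ≥ j is rank(N^{j−1}) − rank(N^j), giving [3, 2]. So we have 2 block(s) of size 2, 1 block(s) of size 1 → block sizes [2, 2, 1]

Assembling the blocks gives a Jordan form
J =
  [-4,  1,  0,  0,  0]
  [ 0, -4,  0,  0,  0]
  [ 0,  0, -4,  1,  0]
  [ 0,  0,  0, -4,  0]
  [ 0,  0,  0,  0, -4]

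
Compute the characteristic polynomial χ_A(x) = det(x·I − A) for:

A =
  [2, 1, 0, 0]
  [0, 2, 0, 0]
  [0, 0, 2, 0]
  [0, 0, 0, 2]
x^4 - 8*x^3 + 24*x^2 - 32*x + 16

Expanding det(x·I − A) (e.g. by cofactor expansion or by noting that A is similar to its Jordan form J, which has the same characteristic polynomial as A) gives
  χ_A(x) = x^4 - 8*x^3 + 24*x^2 - 32*x + 16
which factors as (x - 2)^4. The eigenvalues (with algebraic multiplicities) are λ = 2 with multiplicity 4.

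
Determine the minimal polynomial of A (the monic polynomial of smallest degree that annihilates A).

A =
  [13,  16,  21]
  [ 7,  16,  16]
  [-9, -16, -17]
x^3 - 12*x^2 + 48*x - 64

The characteristic polynomial is χ_A(x) = (x - 4)^3, so the eigenvalues are known. The minimal polynomial is
  m_A(x) = Π_λ (x − λ)^{k_λ}
where k_λ is the size of the *largest* Jordan block for λ (equivalently, the smallest k with (A − λI)^k v = 0 for every generalised eigenvector v of λ).

  λ = 4: largest Jordan block has size 3, contributing (x − 4)^3

So m_A(x) = (x - 4)^3 = x^3 - 12*x^2 + 48*x - 64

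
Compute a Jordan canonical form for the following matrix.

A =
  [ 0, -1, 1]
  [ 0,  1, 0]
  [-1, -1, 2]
J_2(1) ⊕ J_1(1)

The characteristic polynomial is
  det(x·I − A) = x^3 - 3*x^2 + 3*x - 1 = (x - 1)^3

Eigenvalues and multiplicities (the geometric multiplicity of λ is n − rank(A − λI), which equals the number of Jordan blocks for λ):
  λ = 1: algebraic multiplicity = 3, geometric multiplicity = 2

Determining the block sizes for each eigenvalue:
  λ = 1: 2 blocks summing to 3 forces exactly one block of size 2 and the rest size 1 → block sizes [2, 1]

Assembling the blocks gives a Jordan form
J =
  [1, 1, 0]
  [0, 1, 0]
  [0, 0, 1]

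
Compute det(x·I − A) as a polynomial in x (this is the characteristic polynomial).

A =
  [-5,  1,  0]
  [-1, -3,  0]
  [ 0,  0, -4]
x^3 + 12*x^2 + 48*x + 64

Expanding det(x·I − A) (e.g. by cofactor expansion or by noting that A is similar to its Jordan form J, which has the same characteristic polynomial as A) gives
  χ_A(x) = x^3 + 12*x^2 + 48*x + 64
which factors as (x + 4)^3. The eigenvalues (with algebraic multiplicities) are λ = -4 with multiplicity 3.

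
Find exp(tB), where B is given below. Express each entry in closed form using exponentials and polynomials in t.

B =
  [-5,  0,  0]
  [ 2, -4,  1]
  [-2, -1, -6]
e^{tB} =
  [exp(-5*t), 0, 0]
  [2*t*exp(-5*t), t*exp(-5*t) + exp(-5*t), t*exp(-5*t)]
  [-2*t*exp(-5*t), -t*exp(-5*t), -t*exp(-5*t) + exp(-5*t)]

Strategy: write B = P · J · P⁻¹ where J is a Jordan canonical form, so e^{tB} = P · e^{tJ} · P⁻¹, and e^{tJ} can be computed block-by-block.

B has Jordan form
J =
  [-5,  1,  0]
  [ 0, -5,  0]
  [ 0,  0, -5]
(up to reordering of blocks).

Per-block formulas:
  For a 2×2 Jordan block J_2(-5): exp(t · J_2(-5)) = e^(-5t)·(I + t·N), where N is the 2×2 nilpotent shift.
  For a 1×1 block at λ = -5: exp(t · [-5]) = [e^(-5t)].

After assembling e^{tJ} and conjugating by P, we get:

e^{tB} =
  [exp(-5*t), 0, 0]
  [2*t*exp(-5*t), t*exp(-5*t) + exp(-5*t), t*exp(-5*t)]
  [-2*t*exp(-5*t), -t*exp(-5*t), -t*exp(-5*t) + exp(-5*t)]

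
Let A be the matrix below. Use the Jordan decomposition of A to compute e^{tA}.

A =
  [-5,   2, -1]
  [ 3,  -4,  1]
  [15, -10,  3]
e^{tA} =
  [-3*t*exp(-2*t) + exp(-2*t), 2*t*exp(-2*t), -t*exp(-2*t)]
  [3*t*exp(-2*t), -2*t*exp(-2*t) + exp(-2*t), t*exp(-2*t)]
  [15*t*exp(-2*t), -10*t*exp(-2*t), 5*t*exp(-2*t) + exp(-2*t)]

Strategy: write A = P · J · P⁻¹ where J is a Jordan canonical form, so e^{tA} = P · e^{tJ} · P⁻¹, and e^{tJ} can be computed block-by-block.

A has Jordan form
J =
  [-2,  1,  0]
  [ 0, -2,  0]
  [ 0,  0, -2]
(up to reordering of blocks).

Per-block formulas:
  For a 2×2 Jordan block J_2(-2): exp(t · J_2(-2)) = e^(-2t)·(I + t·N), where N is the 2×2 nilpotent shift.
  For a 1×1 block at λ = -2: exp(t · [-2]) = [e^(-2t)].

After assembling e^{tJ} and conjugating by P, we get:

e^{tA} =
  [-3*t*exp(-2*t) + exp(-2*t), 2*t*exp(-2*t), -t*exp(-2*t)]
  [3*t*exp(-2*t), -2*t*exp(-2*t) + exp(-2*t), t*exp(-2*t)]
  [15*t*exp(-2*t), -10*t*exp(-2*t), 5*t*exp(-2*t) + exp(-2*t)]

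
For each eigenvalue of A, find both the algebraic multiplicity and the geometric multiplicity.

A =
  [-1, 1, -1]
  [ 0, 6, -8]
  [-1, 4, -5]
λ = 0: alg = 3, geom = 1

Step 1 — factor the characteristic polynomial to read off the algebraic multiplicities:
  χ_A(x) = x^3

Step 2 — compute geometric multiplicities via the rank-nullity identity g(λ) = n − rank(A − λI):
  rank(A − (0)·I) = 2, so dim ker(A − (0)·I) = n − 2 = 1

Summary:
  λ = 0: algebraic multiplicity = 3, geometric multiplicity = 1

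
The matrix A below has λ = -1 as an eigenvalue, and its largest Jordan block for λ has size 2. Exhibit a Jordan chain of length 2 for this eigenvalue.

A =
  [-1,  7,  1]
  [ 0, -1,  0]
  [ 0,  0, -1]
A Jordan chain for λ = -1 of length 2:
v_1 = (7, 0, 0)ᵀ
v_2 = (0, 1, 0)ᵀ

Let N = A − (-1)·I. We want v_2 with N^2 v_2 = 0 but N^1 v_2 ≠ 0; then v_{j-1} := N · v_j for j = 2, …, 2.

Pick v_2 = (0, 1, 0)ᵀ.
Then v_1 = N · v_2 = (7, 0, 0)ᵀ.

Sanity check: (A − (-1)·I) v_1 = (0, 0, 0)ᵀ = 0. ✓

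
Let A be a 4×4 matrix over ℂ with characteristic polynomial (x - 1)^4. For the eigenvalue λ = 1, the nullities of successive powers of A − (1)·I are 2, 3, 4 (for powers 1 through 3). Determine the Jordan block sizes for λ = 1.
Block sizes for λ = 1: [3, 1]

From the dimensions of kernels of powers, the number of Jordan blocks of size at least j is d_j − d_{j−1} where d_j = dim ker(N^j) (with d_0 = 0). Computing the differences gives [2, 1, 1].
The number of blocks of size exactly k is (#blocks of size ≥ k) − (#blocks of size ≥ k + 1), so the partition is: 1 block(s) of size 1, 1 block(s) of size 3.
In nonincreasing order the block sizes are [3, 1].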